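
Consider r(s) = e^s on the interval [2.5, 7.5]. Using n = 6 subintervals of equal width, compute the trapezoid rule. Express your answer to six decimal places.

1898.603689

Δs = (7.5 − 2.5)/6 = 5/6.
r(2.5) ≈ 12.182494, r(10/3) ≈ 28.031625, r(25/6) ≈ 64.500093, r(5) ≈ 148.413159, r(35/6) ≈ 341.495101, r(20/3) ≈ 785.771994, r(7.5) ≈ 1808.042414.
T_6 = (Δs/2)·[r(s_0) + 2r(s_1) + ... + 2r(s_{5}) + r(s_6)].
Sum ≈ 1898.603689.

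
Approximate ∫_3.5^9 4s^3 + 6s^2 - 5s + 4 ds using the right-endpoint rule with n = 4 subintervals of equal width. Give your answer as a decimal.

Δs = (9 − 3.5)/4 = 1.375.
Right endpoints: 4.875, 6.25, 7.625, 9.
f(4.875) = 585.6484375, f(6.25) = 1183.6875, f(7.625) = 2088.0078125, f(9) = 3361.
Sum = Δs · [f(4.875) + f(6.25) + f(7.625) + f(9)].
Sum = 9925.22265625.

9925.22265625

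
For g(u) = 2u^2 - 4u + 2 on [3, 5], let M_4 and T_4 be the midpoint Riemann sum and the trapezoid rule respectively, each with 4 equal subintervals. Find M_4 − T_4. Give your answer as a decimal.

M_4 = 37.25.
T_4 = 37.5.
M_4 − T_4 = -0.25.

-0.25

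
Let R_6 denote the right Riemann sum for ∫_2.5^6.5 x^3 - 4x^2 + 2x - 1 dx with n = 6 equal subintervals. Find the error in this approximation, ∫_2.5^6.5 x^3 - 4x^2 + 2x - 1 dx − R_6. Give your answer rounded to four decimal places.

-43.8148

Exact integral: ∫_2.5^6.5 f(x) dx ≈ 123.166667.
R_6 ≈ 166.981481.
Error ≈ 123.166667 − 166.981481 ≈ -43.8148.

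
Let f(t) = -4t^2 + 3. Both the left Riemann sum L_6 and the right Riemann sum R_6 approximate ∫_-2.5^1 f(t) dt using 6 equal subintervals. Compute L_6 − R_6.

L_6 ≈ -18.58565.
R_6 ≈ -6.33565.
L_6 − R_6 = -12.25.

-12.25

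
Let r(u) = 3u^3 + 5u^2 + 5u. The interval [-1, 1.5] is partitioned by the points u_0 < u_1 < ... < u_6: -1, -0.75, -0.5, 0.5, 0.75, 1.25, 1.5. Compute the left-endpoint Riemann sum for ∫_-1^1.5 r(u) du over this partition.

7

Subinterval widths: 0.25, 0.25, 1, 0.25, 0.5, 0.25.
Left endpoints: -1, -0.75, -0.5, 0.5, 0.75, 1.25.
r(-1) = -3, r(-0.75) = -2.203125, r(-0.5) = -1.625, r(0.5) = 4.125, r(0.75) = 7.828125, r(1.25) = 19.921875.
Sum = Σ Δu_i · r(u_i).
Sum = 7.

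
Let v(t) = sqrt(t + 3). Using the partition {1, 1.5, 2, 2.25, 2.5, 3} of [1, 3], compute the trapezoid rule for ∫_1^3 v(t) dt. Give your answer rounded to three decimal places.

4.464

Subinterval widths: 0.5, 0.5, 0.25, 0.25, 0.5.
v(1) ≈ 2.000, v(1.5) ≈ 2.121, v(2) ≈ 2.236, v(2.25) ≈ 2.291, v(2.5) ≈ 2.345, v(3) ≈ 2.449.
On each subinterval the trapezoid contributes (Δt_i/2)·[v(t_{i-1}) + v(t_i)].
Sum ≈ 4.464.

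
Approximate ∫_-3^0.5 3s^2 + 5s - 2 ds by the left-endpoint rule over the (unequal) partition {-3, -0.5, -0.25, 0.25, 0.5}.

22.390625

Subinterval widths: 2.5, 0.25, 0.5, 0.25.
Left endpoints: -3, -0.5, -0.25, 0.25.
f(-3) = 10, f(-0.5) = -3.75, f(-0.25) = -3.0625, f(0.25) = -0.5625.
Sum = Σ Δs_i · f(s_i).
Sum = 22.390625.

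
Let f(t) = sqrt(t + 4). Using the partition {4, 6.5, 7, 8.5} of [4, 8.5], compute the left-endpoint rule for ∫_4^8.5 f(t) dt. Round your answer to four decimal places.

Subinterval widths: 2.5, 0.5, 1.5.
Left endpoints: 4, 6.5, 7.
f(4) ≈ 2.8284, f(6.5) ≈ 3.2404, f(7) ≈ 3.3166.
Sum = Σ Δt_i · f(t_i).
Sum ≈ 13.6662.

13.6662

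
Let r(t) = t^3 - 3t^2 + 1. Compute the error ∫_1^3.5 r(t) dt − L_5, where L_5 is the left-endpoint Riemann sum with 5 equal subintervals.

1.640625

Exact integral: ∫_1^3.5 r(t) dt = -2.109375.
L_5 = -3.75.
Error = -2.109375 − (-3.75) = 1.640625.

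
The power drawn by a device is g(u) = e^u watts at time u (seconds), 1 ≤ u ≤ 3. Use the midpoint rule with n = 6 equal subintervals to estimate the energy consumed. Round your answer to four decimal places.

Δu = (3 − 1)/6 = 1/3.
Midpoints: 7/6, 1.5, 11/6, 13/6, 2.5, 17/6.
g(7/6) ≈ 3.2113, g(1.5) ≈ 4.4817, g(11/6) ≈ 6.2547, g(13/6) ≈ 8.7291, g(2.5) ≈ 12.1825, g(17/6) ≈ 17.0020.
Sum = Δu · [g(7/6) + g(1.5) + g(11/6) + ...].
Sum ≈ 17.2871.

17.2871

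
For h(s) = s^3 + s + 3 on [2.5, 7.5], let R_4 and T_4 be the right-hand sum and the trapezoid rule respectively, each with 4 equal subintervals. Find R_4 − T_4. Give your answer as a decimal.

257.03125

R_4 = 1097.8125.
T_4 = 840.78125.
R_4 − T_4 = 257.03125.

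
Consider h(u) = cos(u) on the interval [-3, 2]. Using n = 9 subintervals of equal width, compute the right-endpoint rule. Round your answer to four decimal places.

1.1827

Δu = (2 − (-3))/9 = 5/9.
Right endpoints: -22/9, -17/9, -4/3, -7/9, -2/9, 1/3, 8/9, 13/9, 2.
h(-22/9) ≈ -0.7667, h(-17/9) ≈ -0.3128, h(-4/3) ≈ 0.2352, h(-7/9) ≈ 0.7125, h(-2/9) ≈ 0.9754, h(1/3) ≈ 0.9450, h(8/9) ≈ 0.6303, h(13/9) ≈ 0.1260, h(2) ≈ -0.4161.
Sum = Δu · [h(-22/9) + h(-17/9) + h(-4/3) + ...].
Sum ≈ 1.1827.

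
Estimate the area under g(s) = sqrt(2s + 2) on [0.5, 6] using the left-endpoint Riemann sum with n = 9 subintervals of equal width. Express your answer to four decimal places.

15.1054

Δs = (6 − 0.5)/9 = 11/18.
Left endpoints: 0.5, 10/9, 31/18, 7/3, 53/18, 32/9, 25/6, 43/9, 97/18.
g(0.5) ≈ 1.7321, g(10/9) ≈ 2.0548, g(31/18) ≈ 2.3333, g(7/3) ≈ 2.5820, g(53/18) ≈ 2.8087, g(32/9) ≈ 3.0185, g(25/6) ≈ 3.2146, g(43/9) ≈ 3.3993, g(97/18) ≈ 3.5746.
Sum = Δs · [g(0.5) + g(10/9) + g(31/18) + ...].
Sum ≈ 15.1054.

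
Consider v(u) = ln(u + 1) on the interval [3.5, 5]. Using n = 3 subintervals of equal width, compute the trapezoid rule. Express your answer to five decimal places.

2.48105

Δu = (5 − 3.5)/3 = 0.5.
v(3.5) ≈ 1.50408, v(4) ≈ 1.60944, v(4.5) ≈ 1.70475, v(5) ≈ 1.79176.
T_3 = (Δu/2)·[v(u_0) + 2v(u_1) + 2v(u_2) + v(u_3)].
Sum ≈ 2.48105.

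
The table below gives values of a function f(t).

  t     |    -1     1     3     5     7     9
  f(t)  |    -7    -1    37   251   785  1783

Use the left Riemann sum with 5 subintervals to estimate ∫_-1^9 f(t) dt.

Δt = 2.
Sum = 2·[(-7) + (-1) + 37 + 251 + 785] = 2130.

2130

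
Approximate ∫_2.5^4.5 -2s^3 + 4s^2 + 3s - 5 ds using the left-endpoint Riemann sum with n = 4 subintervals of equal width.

Δs = (4.5 − 2.5)/4 = 0.5.
Left endpoints: 2.5, 3, 3.5, 4.
f(2.5) = -3.75, f(3) = -14, f(3.5) = -31.25, f(4) = -57.
Sum = Δs · [f(2.5) + f(3) + f(3.5) + f(4)].
Sum = -53.

-53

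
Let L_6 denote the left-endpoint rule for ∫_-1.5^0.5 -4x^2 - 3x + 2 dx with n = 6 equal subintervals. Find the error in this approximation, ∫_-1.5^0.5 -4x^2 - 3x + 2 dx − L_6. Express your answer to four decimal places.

0.4815

Exact integral: ∫_-1.5^0.5 f(x) dx ≈ 2.333333.
L_6 ≈ 1.851852.
Error ≈ 2.333333 − 1.851852 ≈ 0.4815.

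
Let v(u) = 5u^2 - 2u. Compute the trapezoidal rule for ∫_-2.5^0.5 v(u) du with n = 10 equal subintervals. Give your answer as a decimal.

Δu = (0.5 − (-2.5))/10 = 0.3.
v(-2.5) = 36.25, v(-2.2) = 28.6, v(-1.9) = 21.85, v(-1.6) = 16, v(-1.3) = 11.05, v(-1) = 7, v(-0.7) = 3.85, v(-0.4) = 1.6, v(-0.1) = 0.25, v(0.2) = -0.2, v(0.5) = 0.25.
T_10 = (Δu/2)·[v(u_0) + 2v(u_1) + ... + 2v(u_{9}) + v(u_10)].
Sum = 32.475.

32.475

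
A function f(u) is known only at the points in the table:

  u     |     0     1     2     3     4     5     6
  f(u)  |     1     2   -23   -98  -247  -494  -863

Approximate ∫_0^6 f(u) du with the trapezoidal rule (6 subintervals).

Δu = 1.
T_6 = (1/2)·[1 + 2·2 + 2·(-23) + 2·(-98) + 2·(-247) + 2·(-494) + (-863)] = -1291.

-1291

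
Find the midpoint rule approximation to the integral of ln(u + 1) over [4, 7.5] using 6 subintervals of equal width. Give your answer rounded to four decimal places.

Δu = (7.5 − 4)/6 = 7/12.
Midpoints: 103/24, 4.875, 131/24, 145/24, 6.625, 173/24.
f(103/24) ≈ 1.6661, f(4.875) ≈ 1.7707, f(131/24) ≈ 1.8654, f(145/24) ≈ 1.9518, f(6.625) ≈ 2.0314, f(173/24) ≈ 2.1051.
Sum = Δu · [f(103/24) + f(4.875) + f(131/24) + ...].
Sum ≈ 6.6445.

6.6445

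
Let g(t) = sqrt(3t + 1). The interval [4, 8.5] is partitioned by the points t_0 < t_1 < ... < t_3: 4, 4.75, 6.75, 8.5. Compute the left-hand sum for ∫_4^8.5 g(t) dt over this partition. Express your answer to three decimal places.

18.582

Subinterval widths: 0.75, 2, 1.75.
Left endpoints: 4, 4.75, 6.75.
g(4) ≈ 3.606, g(4.75) ≈ 3.905, g(6.75) ≈ 4.610.
Sum = Σ Δt_i · g(t_i).
Sum ≈ 18.582.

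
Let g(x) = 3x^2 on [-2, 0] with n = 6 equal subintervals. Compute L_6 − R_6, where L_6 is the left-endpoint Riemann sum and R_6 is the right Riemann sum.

L_6 ≈ 10.11111.
R_6 ≈ 6.11111.
L_6 − R_6 = 4.

4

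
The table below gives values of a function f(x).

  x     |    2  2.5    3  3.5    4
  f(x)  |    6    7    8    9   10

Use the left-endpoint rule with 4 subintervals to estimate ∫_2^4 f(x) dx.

15

Δx = 0.5.
Sum = 0.5·[6 + 7 + 8 + 9] = 15.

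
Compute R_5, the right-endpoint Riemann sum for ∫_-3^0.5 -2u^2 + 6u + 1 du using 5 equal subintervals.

-27.93

Δu = (0.5 − (-3))/5 = 0.7.
Right endpoints: -2.3, -1.6, -0.9, -0.2, 0.5.
f(-2.3) = -23.38, f(-1.6) = -13.72, f(-0.9) = -6.02, f(-0.2) = -0.28, f(0.5) = 3.5.
Sum = Δu · [f(-2.3) + f(-1.6) + f(-0.9) + f(-0.2) + f(0.5)].
Sum = -27.93.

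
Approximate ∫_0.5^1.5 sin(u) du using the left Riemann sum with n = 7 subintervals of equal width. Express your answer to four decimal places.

0.7685

Δu = (1.5 − 0.5)/7 = 1/7.
Left endpoints: 0.5, 9/14, 11/14, 13/14, 15/14, 17/14, 19/14.
f(0.5) ≈ 0.4794, f(9/14) ≈ 0.5995, f(11/14) ≈ 0.7073, f(13/14) ≈ 0.8008, f(15/14) ≈ 0.8779, f(17/14) ≈ 0.9371, f(19/14) ≈ 0.9773.
Sum = Δu · [f(0.5) + f(9/14) + f(11/14) + ...].
Sum ≈ 0.7685.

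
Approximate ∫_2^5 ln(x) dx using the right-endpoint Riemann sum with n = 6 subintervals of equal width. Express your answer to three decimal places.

3.884

Δx = (5 − 2)/6 = 0.5.
Right endpoints: 2.5, 3, 3.5, 4, 4.5, 5.
f(2.5) ≈ 0.916, f(3) ≈ 1.099, f(3.5) ≈ 1.253, f(4) ≈ 1.386, f(4.5) ≈ 1.504, f(5) ≈ 1.609.
Sum = Δx · [f(2.5) + f(3) + f(3.5) + ...].
Sum ≈ 3.884.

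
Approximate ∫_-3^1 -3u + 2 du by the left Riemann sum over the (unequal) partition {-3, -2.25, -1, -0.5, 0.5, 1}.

25.4375

Subinterval widths: 0.75, 1.25, 0.5, 1, 0.5.
Left endpoints: -3, -2.25, -1, -0.5, 0.5.
f(-3) = 11, f(-2.25) = 8.75, f(-1) = 5, f(-0.5) = 3.5, f(0.5) = 0.5.
Sum = Σ Δu_i · f(u_i).
Sum = 25.4375.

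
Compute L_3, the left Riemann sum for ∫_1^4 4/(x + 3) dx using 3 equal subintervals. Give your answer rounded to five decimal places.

2.46667

Δx = (4 − 1)/3 = 1.
Left endpoints: 1, 2, 3.
f(1) = 1, f(2) = 0.8, f(3) = 2/3.
Sum = Δx · [f(1) + f(2) + f(3)].
Sum ≈ 2.46667.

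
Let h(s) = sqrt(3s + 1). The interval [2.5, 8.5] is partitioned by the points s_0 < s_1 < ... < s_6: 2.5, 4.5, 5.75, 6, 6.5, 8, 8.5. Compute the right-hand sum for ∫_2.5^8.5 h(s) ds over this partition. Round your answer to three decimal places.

Subinterval widths: 2, 1.25, 0.25, 0.5, 1.5, 0.5.
Right endpoints: 4.5, 5.75, 6, 6.5, 8, 8.5.
h(4.5) ≈ 3.808, h(5.75) ≈ 4.272, h(6) ≈ 4.359, h(6.5) ≈ 4.528, h(8) ≈ 5.000, h(8.5) ≈ 5.148.
Sum = Σ Δs_i · h(s_i).
Sum ≈ 26.383.

26.383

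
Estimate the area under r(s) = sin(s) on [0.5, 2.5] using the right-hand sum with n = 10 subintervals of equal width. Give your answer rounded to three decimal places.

Δs = (2.5 − 0.5)/10 = 0.2.
Right endpoints: 0.7, 0.9, 1.1, 1.3, 1.5, 1.7, 1.9, 2.1, 2.3, 2.5.
r(0.7) ≈ 0.644, r(0.9) ≈ 0.783, r(1.1) ≈ 0.891, r(1.3) ≈ 0.964, r(1.5) ≈ 0.997, r(1.7) ≈ 0.992, r(1.9) ≈ 0.946, r(2.1) ≈ 0.863, r(2.3) ≈ 0.746, r(2.5) ≈ 0.598.
Sum = Δs · [r(0.7) + r(0.9) + r(1.1) + ...].
Sum ≈ 1.685.

1.685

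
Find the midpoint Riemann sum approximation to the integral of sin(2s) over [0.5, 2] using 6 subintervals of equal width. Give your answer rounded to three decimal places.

Δs = (2 − 0.5)/6 = 0.25.
Midpoints: 0.625, 0.875, 1.125, 1.375, 1.625, 1.875.
f(0.625) ≈ 0.949, f(0.875) ≈ 0.984, f(1.125) ≈ 0.778, f(1.375) ≈ 0.382, f(1.625) ≈ -0.108, f(1.875) ≈ -0.572.
Sum = Δs · [f(0.625) + f(0.875) + f(1.125) + ...].
Sum ≈ 0.603.

0.603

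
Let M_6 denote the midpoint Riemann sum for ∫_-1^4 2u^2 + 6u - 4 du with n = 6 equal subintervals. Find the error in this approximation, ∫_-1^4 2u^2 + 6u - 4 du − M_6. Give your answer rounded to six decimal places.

Exact integral: ∫_-1^4 f(u) du ≈ 68.33333333.
M_6 ≈ 67.75462963.
Error ≈ 68.33333333 − 67.75462963 ≈ 0.578704.

0.578704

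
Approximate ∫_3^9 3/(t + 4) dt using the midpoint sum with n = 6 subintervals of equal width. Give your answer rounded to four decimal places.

Δt = (9 − 3)/6 = 1.
Midpoints: 3.5, 4.5, 5.5, 6.5, 7.5, 8.5.
f(3.5) = 0.4, f(4.5) = 6/17, f(5.5) = 6/19, f(6.5) = 2/7, f(7.5) = 6/23, f(8.5) = 0.24.
Sum = Δt · [f(3.5) + f(4.5) + f(5.5) + ...].
Sum ≈ 1.8553.

1.8553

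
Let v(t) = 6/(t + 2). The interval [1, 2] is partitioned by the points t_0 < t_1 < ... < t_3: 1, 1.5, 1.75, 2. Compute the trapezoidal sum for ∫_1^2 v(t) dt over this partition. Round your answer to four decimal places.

1.7304

Subinterval widths: 0.5, 0.25, 0.25.
v(1) = 2, v(1.5) = 12/7, v(1.75) = 1.6, v(2) = 1.5.
On each subinterval the trapezoid contributes (Δt_i/2)·[v(t_{i-1}) + v(t_i)].
Sum ≈ 1.7304.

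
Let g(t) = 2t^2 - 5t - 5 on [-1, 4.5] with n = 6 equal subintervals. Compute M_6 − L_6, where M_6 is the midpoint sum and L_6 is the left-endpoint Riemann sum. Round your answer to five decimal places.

2.73090

M_6 ≈ -14.9785880.
L_6 ≈ -17.7094907.
M_6 − L_6 ≈ 2.73090.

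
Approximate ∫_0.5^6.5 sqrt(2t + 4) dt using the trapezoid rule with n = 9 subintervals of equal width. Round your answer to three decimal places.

Δt = (6.5 − 0.5)/9 = 2/3.
f(0.5) ≈ 2.236, f(7/6) ≈ 2.517, f(11/6) ≈ 2.769, f(2.5) ≈ 3.000, f(19/6) ≈ 3.215, f(23/6) ≈ 3.416, f(4.5) ≈ 3.606, f(31/6) ≈ 3.786, f(35/6) ≈ 3.958, f(6.5) ≈ 4.123.
T_9 = (Δt/2)·[f(t_0) + 2f(t_1) + ... + 2f(t_{8}) + f(t_9)].
Sum ≈ 19.630.

19.630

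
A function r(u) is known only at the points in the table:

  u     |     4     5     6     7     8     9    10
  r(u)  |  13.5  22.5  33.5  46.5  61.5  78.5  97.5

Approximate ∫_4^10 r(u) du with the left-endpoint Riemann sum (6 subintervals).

Δu = 1.
Sum = 1·[13.5 + 22.5 + 33.5 + 46.5 + 61.5 + 78.5] = 256.

256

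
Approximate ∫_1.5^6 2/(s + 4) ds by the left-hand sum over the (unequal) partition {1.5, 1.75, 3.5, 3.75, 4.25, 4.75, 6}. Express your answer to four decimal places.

Subinterval widths: 0.25, 1.75, 0.25, 0.5, 0.5, 1.25.
Left endpoints: 1.5, 1.75, 3.5, 3.75, 4.25, 4.75.
f(1.5) = 4/11, f(1.75) = 8/23, f(3.5) = 4/15, f(3.75) = 8/31, f(4.25) = 8/33, f(4.75) = 8/35.
Sum = Σ Δs_i · f(s_i).
Sum ≈ 1.3022.

1.3022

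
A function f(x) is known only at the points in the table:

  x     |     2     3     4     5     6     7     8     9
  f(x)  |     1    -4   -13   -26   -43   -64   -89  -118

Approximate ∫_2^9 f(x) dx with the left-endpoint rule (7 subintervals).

Δx = 1.
Sum = 1·[1 + (-4) + (-13) + (-26) + (-43) + (-64) + (-89)] = -238.

-238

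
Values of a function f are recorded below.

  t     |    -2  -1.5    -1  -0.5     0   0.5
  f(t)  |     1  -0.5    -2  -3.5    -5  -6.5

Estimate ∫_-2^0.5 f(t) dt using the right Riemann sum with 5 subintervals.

-8.75

Δt = 0.5.
Sum = 0.5·[(-0.5) + (-2) + (-3.5) + (-5) + (-6.5)] = -8.75.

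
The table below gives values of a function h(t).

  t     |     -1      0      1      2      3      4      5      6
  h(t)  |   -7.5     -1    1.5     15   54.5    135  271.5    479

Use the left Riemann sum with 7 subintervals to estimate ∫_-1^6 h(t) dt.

469

Δt = 1.
Sum = 1·[(-7.5) + (-1) + 1.5 + 15 + 54.5 + 135 + 271.5] = 469.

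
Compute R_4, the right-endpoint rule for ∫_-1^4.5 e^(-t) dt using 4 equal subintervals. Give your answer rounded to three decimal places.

1.260

Δt = (4.5 − (-1))/4 = 1.375.
Right endpoints: 0.375, 1.75, 3.125, 4.5.
f(0.375) ≈ 0.687, f(1.75) ≈ 0.174, f(3.125) ≈ 0.044, f(4.5) ≈ 0.011.
Sum = Δt · [f(0.375) + f(1.75) + f(3.125) + f(4.5)].
Sum ≈ 1.260.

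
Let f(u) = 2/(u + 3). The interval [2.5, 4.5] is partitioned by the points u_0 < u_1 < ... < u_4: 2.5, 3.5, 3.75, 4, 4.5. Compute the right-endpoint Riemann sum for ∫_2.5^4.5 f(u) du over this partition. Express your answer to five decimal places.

Subinterval widths: 1, 0.25, 0.25, 0.5.
Right endpoints: 3.5, 3.75, 4, 4.5.
f(3.5) = 4/13, f(3.75) = 8/27, f(4) = 2/7, f(4.5) = 4/15.
Sum = Σ Δu_i · f(u_i).
Sum ≈ 0.58653.

0.58653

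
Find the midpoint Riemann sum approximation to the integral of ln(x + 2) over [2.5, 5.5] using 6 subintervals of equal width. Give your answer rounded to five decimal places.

5.34435

Δx = (5.5 − 2.5)/6 = 0.5.
Midpoints: 2.75, 3.25, 3.75, 4.25, 4.75, 5.25.
f(2.75) ≈ 1.55814, f(3.25) ≈ 1.65823, f(3.75) ≈ 1.74920, f(4.25) ≈ 1.83258, f(4.75) ≈ 1.90954, f(5.25) ≈ 1.98100.
Sum = Δx · [f(2.75) + f(3.25) + f(3.75) + ...].
Sum ≈ 5.34435.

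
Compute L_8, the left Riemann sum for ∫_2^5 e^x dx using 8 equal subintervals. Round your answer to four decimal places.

Δx = (5 − 2)/8 = 0.375.
Left endpoints: 2, 2.375, 2.75, 3.125, 3.5, 3.875, 4.25, 4.625.
f(2) ≈ 7.3891, f(2.375) ≈ 10.7510, f(2.75) ≈ 15.6426, f(3.125) ≈ 22.7599, f(3.5) ≈ 33.1155, f(3.875) ≈ 48.1827, f(4.25) ≈ 70.1054, f(4.625) ≈ 102.0028.
Sum = Δx · [f(2) + f(2.375) + f(2.75) + ...].
Sum ≈ 116.2308.

116.2308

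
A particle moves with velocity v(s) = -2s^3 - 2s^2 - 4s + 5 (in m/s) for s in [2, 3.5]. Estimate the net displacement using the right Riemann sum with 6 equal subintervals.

Δs = (3.5 − 2)/6 = 0.25.
Right endpoints: 2.25, 2.5, 2.75, 3, 3.25, 3.5.
v(2.25) = -36.90625, v(2.5) = -48.75, v(2.75) = -62.71875, v(3) = -79, v(3.25) = -97.78125, v(3.5) = -119.25.
Sum = Δs · [v(2.25) + v(2.5) + v(2.75) + ...].
Sum = -111.1015625.

-111.1015625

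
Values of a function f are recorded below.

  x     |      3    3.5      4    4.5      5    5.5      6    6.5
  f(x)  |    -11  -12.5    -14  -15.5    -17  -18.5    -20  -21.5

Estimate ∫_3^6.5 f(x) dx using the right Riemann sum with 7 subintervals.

-59.5

Δx = 0.5.
Sum = 0.5·[(-12.5) + (-14) + (-15.5) + (-17) + (-18.5) + (-20) + (-21.5)] = -59.5.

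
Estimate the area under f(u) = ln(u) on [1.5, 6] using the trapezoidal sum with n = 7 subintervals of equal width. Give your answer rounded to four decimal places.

Δu = (6 − 1.5)/7 = 9/14.
f(1.5) ≈ 0.4055, f(15/7) ≈ 0.7621, f(39/14) ≈ 1.0245, f(24/7) ≈ 1.2321, f(57/14) ≈ 1.4040, f(33/7) ≈ 1.5506, f(75/14) ≈ 1.6784, f(6) ≈ 1.7918.
T_7 = (Δu/2)·[f(u_0) + 2f(u_1) + ... + 2f(u_{6}) + f(u_7)].
Sum ≈ 5.6253.

5.6253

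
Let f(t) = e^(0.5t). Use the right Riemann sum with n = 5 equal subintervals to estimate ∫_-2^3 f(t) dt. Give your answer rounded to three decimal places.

Δt = (3 − (-2))/5 = 1.
Right endpoints: -1, 0, 1, 2, 3.
f(-1) ≈ 0.607, f(0) ≈ 1.000, f(1) ≈ 1.649, f(2) ≈ 2.718, f(3) ≈ 4.482.
Sum = Δt · [f(-1) + f(0) + f(1) + f(2) + f(3)].
Sum ≈ 10.455.

10.455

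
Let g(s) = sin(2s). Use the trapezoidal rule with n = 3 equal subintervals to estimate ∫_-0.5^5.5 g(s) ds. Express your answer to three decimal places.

Δs = (5.5 − (-0.5))/3 = 2.
g(-0.5) ≈ -0.841, g(1.5) ≈ 0.141, g(3.5) ≈ 0.657, g(5.5) ≈ -1.000.
T_3 = (Δs/2)·[g(s_0) + 2g(s_1) + 2g(s_2) + g(s_3)].
Sum ≈ -0.245.

-0.245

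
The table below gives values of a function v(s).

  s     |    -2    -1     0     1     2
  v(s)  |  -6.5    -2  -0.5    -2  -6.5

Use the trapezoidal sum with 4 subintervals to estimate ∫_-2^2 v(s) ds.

-11

Δs = 1.
T_4 = (1/2)·[(-6.5) + 2·(-2) + 2·(-0.5) + 2·(-2) + (-6.5)] = -11.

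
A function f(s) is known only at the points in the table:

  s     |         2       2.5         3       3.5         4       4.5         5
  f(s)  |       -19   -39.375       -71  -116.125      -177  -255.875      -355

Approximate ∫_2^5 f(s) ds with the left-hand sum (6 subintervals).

Δs = 0.5.
Sum = 0.5·[(-19) + (-39.375) + (-71) + (-116.125) + (-177) + (-255.875)] = -339.1875.

-339.1875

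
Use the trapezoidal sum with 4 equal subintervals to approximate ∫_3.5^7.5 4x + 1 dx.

92

Δx = (7.5 − 3.5)/4 = 1.
f(3.5) = 15, f(4.5) = 19, f(5.5) = 23, f(6.5) = 27, f(7.5) = 31.
T_4 = (Δx/2)·[f(x_0) + 2f(x_1) + 2f(x_2) + 2f(x_3) + f(x_4)].
Sum = 92.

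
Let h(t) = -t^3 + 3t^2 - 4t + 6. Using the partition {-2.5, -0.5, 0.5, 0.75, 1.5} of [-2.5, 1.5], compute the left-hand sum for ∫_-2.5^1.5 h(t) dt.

113.98046875

Subinterval widths: 2, 1, 0.25, 0.75.
Left endpoints: -2.5, -0.5, 0.5, 0.75.
h(-2.5) = 50.375, h(-0.5) = 8.875, h(0.5) = 4.625, h(0.75) = 4.265625.
Sum = Σ Δt_i · h(t_i).
Sum = 113.98046875.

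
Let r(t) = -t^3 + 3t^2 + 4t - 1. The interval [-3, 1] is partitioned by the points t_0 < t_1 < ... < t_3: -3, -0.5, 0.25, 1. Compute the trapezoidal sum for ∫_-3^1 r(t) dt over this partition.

49.80078125

Subinterval widths: 2.5, 0.75, 0.75.
r(-3) = 41, r(-0.5) = -2.125, r(0.25) = 0.171875, r(1) = 5.
On each subinterval the trapezoid contributes (Δt_i/2)·[r(t_{i-1}) + r(t_i)].
Sum = 49.80078125.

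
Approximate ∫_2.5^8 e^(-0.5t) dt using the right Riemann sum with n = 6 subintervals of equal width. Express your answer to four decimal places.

0.4228

Δt = (8 − 2.5)/6 = 11/12.
Right endpoints: 41/12, 13/3, 5.25, 37/6, 85/12, 8.
f(41/12) ≈ 0.1812, f(13/3) ≈ 0.1146, f(5.25) ≈ 0.0724, f(37/6) ≈ 0.0458, f(85/12) ≈ 0.0290, f(8) ≈ 0.0183.
Sum = Δt · [f(41/12) + f(13/3) + f(5.25) + ...].
Sum ≈ 0.4228.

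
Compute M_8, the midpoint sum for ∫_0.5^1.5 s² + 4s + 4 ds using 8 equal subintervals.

Δs = (1.5 − 0.5)/8 = 0.125.
Midpoints: 0.5625, 0.6875, 0.8125, 0.9375, 1.0625, 1.1875, 1.3125, 1.4375.
f(0.5625) = 6.56640625, f(0.6875) = 7.22265625, f(0.8125) = 7.91015625, f(0.9375) = 8.62890625, f(1.0625) = 9.37890625, f(1.1875) = 10.16015625, f(1.3125) = 10.97265625, f(1.4375) = 11.81640625.
Sum = Δs · [f(0.5625) + f(0.6875) + f(0.8125) + ...].
Sum = 9.08203125.

9.08203125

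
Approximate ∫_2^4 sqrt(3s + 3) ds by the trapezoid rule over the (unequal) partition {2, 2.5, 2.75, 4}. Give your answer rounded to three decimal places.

Subinterval widths: 0.5, 0.25, 1.25.
f(2) ≈ 3.000, f(2.5) ≈ 3.240, f(2.75) ≈ 3.354, f(4) ≈ 3.873.
On each subinterval the trapezoid contributes (Δs_i/2)·[f(s_{i-1}) + f(s_i)].
Sum ≈ 6.901.

6.901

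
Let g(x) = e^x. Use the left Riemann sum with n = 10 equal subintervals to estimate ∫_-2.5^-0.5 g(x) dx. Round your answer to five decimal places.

Δx = (-0.5 − (-2.5))/10 = 0.2.
Left endpoints: -2.5, -2.3, -2.1, -1.9, -1.7, -1.5, -1.3, -1.1, -0.9, -0.7.
g(-2.5) ≈ 0.08208, g(-2.3) ≈ 0.10026, g(-2.1) ≈ 0.12246, g(-1.9) ≈ 0.14957, g(-1.7) ≈ 0.18268, g(-1.5) ≈ 0.22313, g(-1.3) ≈ 0.27253, g(-1.1) ≈ 0.33287, g(-0.9) ≈ 0.40657, g(-0.7) ≈ 0.49659.
Sum = Δx · [g(-2.5) + g(-2.3) + g(-2.1) + ...].
Sum ≈ 0.47375.

0.47375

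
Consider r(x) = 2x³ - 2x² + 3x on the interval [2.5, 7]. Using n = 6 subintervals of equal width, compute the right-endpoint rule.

1256.5546875

Δx = (7 − 2.5)/6 = 0.75.
Right endpoints: 3.25, 4, 4.75, 5.5, 6.25, 7.
r(3.25) = 57.28125, r(4) = 108, r(4.75) = 183.46875, r(5.5) = 288.75, r(6.25) = 428.90625, r(7) = 609.
Sum = Δx · [r(3.25) + r(4) + r(4.75) + ...].
Sum = 1256.5546875.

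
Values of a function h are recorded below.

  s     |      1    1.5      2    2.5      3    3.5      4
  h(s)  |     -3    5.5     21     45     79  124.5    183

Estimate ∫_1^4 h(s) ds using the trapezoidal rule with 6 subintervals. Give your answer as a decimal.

Δs = 0.5.
T_6 = (0.5/2)·[(-3) + 2·5.5 + 2·21 + 2·45 + 2·79 + 2·124.5 + 183] = 182.5.

182.5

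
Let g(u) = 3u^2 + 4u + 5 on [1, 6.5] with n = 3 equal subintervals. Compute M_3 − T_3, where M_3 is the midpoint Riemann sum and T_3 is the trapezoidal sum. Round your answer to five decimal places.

-13.86458

M_3 ≈ 379.0034722.
T_3 ≈ 392.8680556.
M_3 − T_3 ≈ -13.86458.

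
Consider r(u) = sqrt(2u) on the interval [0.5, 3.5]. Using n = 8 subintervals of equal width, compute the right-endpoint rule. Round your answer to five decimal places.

6.14145

Δu = (3.5 − 0.5)/8 = 0.375.
Right endpoints: 0.875, 1.25, 1.625, 2, 2.375, 2.75, 3.125, 3.5.
r(0.875) ≈ 1.32288, r(1.25) ≈ 1.58114, r(1.625) ≈ 1.80278, r(2) ≈ 2.00000, r(2.375) ≈ 2.17945, r(2.75) ≈ 2.34521, r(3.125) ≈ 2.50000, r(3.5) ≈ 2.64575.
Sum = Δu · [r(0.875) + r(1.25) + r(1.625) + ...].
Sum ≈ 6.14145.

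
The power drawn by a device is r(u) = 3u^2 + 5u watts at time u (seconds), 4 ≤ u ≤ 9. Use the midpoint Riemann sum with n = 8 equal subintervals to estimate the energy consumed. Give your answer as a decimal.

827.01171875

Δu = (9 − 4)/8 = 0.625.
Midpoints: 4.3125, 4.9375, 5.5625, 6.1875, 6.8125, 7.4375, 8.0625, 8.6875.
r(4.3125) = 77.35546875, r(4.9375) = 97.82421875, r(5.5625) = 120.63671875, r(6.1875) = 145.79296875, r(6.8125) = 173.29296875, r(7.4375) = 203.13671875, r(8.0625) = 235.32421875, r(8.6875) = 269.85546875.
Sum = Δu · [r(4.3125) + r(4.9375) + r(5.5625) + ...].
Sum = 827.01171875.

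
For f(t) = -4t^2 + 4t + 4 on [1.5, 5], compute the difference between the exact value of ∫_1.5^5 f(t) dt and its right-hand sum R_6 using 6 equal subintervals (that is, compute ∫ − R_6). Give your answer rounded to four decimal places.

Exact integral: ∫_1.5^5 f(t) dt ≈ -102.666667.
R_6 ≈ -125.918981.
Error ≈ -102.666667 − (-125.918981) ≈ 23.2523.

23.2523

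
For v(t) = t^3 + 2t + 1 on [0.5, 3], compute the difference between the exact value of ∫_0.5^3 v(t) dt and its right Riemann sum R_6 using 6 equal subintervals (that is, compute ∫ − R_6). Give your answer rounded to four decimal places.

-7.0204

Exact integral: ∫_0.5^3 v(t) dt = 31.484375.
R_6 ≈ 38.504774.
Error ≈ 31.484375 − 38.504774 ≈ -7.0204.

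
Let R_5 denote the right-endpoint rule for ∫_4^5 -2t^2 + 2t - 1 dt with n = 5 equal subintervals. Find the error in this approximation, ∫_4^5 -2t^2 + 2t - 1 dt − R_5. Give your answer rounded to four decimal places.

1.6133

Exact integral: ∫_4^5 f(t) dt ≈ -32.666667.
R_5 = -34.28.
Error ≈ -32.666667 − (-34.28) ≈ 1.6133.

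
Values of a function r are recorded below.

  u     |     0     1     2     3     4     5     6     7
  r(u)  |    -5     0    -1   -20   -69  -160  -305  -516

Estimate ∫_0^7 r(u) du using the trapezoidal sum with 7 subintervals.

-815.5

Δu = 1.
T_7 = (1/2)·[(-5) + 2·0 + 2·(-1) + 2·(-20) + 2·(-69) + 2·(-160) + 2·(-305) + (-516)] = -815.5.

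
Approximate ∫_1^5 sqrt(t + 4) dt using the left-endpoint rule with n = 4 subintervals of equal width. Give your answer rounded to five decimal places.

Δt = (5 − 1)/4 = 1.
Left endpoints: 1, 2, 3, 4.
f(1) ≈ 2.23607, f(2) ≈ 2.44949, f(3) ≈ 2.64575, f(4) ≈ 2.82843.
Sum = Δt · [f(1) + f(2) + f(3) + f(4)].
Sum ≈ 10.15974.

10.15974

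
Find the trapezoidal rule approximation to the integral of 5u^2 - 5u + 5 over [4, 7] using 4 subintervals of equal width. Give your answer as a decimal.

398.90625

Δu = (7 − 4)/4 = 0.75.
f(4) = 65, f(4.75) = 94.0625, f(5.5) = 128.75, f(6.25) = 169.0625, f(7) = 215.
T_4 = (Δu/2)·[f(u_0) + 2f(u_1) + 2f(u_2) + 2f(u_3) + f(u_4)].
Sum = 398.90625.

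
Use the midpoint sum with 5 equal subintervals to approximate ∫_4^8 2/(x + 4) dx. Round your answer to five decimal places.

Δx = (8 − 4)/5 = 0.8.
Midpoints: 4.4, 5.2, 6, 6.8, 7.6.
f(4.4) = 5/21, f(5.2) = 5/23, f(6) = 0.2, f(6.8) = 5/27, f(7.6) = 5/29.
Sum = Δx · [f(4.4) + f(5.2) + f(6) + f(6.8) + f(7.6)].
Sum ≈ 0.81047.

0.81047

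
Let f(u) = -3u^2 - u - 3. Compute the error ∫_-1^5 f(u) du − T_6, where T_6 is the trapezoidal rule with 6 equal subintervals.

3

Exact integral: ∫_-1^5 f(u) du = -156.
T_6 = -159.
Error = -156 − (-159) = 3.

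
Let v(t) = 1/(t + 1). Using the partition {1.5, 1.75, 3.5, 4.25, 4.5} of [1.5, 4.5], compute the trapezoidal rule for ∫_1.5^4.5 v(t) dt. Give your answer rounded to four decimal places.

Subinterval widths: 0.25, 1.75, 0.75, 0.25.
v(1.5) = 0.4, v(1.75) = 4/11, v(3.5) = 2/9, v(4.25) = 4/21, v(4.5) = 2/11.
On each subinterval the trapezoid contributes (Δt_i/2)·[v(t_{i-1}) + v(t_i)].
Sum ≈ 0.8094.

0.8094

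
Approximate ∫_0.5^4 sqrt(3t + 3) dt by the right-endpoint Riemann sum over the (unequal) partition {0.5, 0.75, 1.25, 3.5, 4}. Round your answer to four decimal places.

Subinterval widths: 0.25, 0.5, 2.25, 0.5.
Right endpoints: 0.75, 1.25, 3.5, 4.
f(0.75) ≈ 2.2913, f(1.25) ≈ 2.5981, f(3.5) ≈ 3.6742, f(4) ≈ 3.8730.
Sum = Σ Δt_i · f(t_i).
Sum ≈ 12.0754.

12.0754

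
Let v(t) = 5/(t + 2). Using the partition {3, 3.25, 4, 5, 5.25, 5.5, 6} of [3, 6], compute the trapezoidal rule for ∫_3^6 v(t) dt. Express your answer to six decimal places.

2.355450

Subinterval widths: 0.25, 0.75, 1, 0.25, 0.25, 0.5.
v(3) = 1, v(3.25) = 20/21, v(4) = 5/6, v(5) = 5/7, v(5.25) = 20/29, v(5.5) = 2/3, v(6) = 0.625.
On each subinterval the trapezoid contributes (Δt_i/2)·[v(t_{i-1}) + v(t_i)].
Sum ≈ 2.355450.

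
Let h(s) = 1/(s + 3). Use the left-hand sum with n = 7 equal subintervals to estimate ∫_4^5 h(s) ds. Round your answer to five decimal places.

Δs = (5 − 4)/7 = 1/7.
Left endpoints: 4, 29/7, 30/7, 31/7, 32/7, 33/7, 34/7.
h(4) = 1/7, h(29/7) = 0.14, h(30/7) = 7/51, h(31/7) = 7/52, h(32/7) = 7/53, h(33/7) = 7/54, h(34/7) = 7/55.
Sum = Δs · [h(4) + h(29/7) + h(30/7) + ...].
Sum ≈ 0.13482.

0.13482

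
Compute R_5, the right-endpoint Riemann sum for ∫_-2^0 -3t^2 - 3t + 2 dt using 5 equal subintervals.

Δt = (0 − (-2))/5 = 0.4.
Right endpoints: -1.6, -1.2, -0.8, -0.4, 0.
f(-1.6) = -0.88, f(-1.2) = 1.28, f(-0.8) = 2.48, f(-0.4) = 2.72, f(0) = 2.
Sum = Δt · [f(-1.6) + f(-1.2) + f(-0.8) + f(-0.4) + f(0)].
Sum = 3.04.

3.04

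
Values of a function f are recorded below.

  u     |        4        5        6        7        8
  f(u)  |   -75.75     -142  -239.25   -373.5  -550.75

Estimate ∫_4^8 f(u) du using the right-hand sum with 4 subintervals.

-1305.5

Δu = 1.
Sum = 1·[(-142) + (-239.25) + (-373.5) + (-550.75)] = -1305.5.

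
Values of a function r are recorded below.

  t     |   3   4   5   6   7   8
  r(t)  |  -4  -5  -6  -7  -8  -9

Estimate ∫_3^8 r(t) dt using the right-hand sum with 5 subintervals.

-35

Δt = 1.
Sum = 1·[(-5) + (-6) + (-7) + (-8) + (-9)] = -35.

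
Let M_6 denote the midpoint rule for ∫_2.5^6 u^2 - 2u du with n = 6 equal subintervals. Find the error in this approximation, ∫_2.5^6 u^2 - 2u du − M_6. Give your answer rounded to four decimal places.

0.0992

Exact integral: ∫_2.5^6 f(u) du ≈ 37.041667.
M_6 ≈ 36.942419.
Error ≈ 37.041667 − 36.942419 ≈ 0.0992.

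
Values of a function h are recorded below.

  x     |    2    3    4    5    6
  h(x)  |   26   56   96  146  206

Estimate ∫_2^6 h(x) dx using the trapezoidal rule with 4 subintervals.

Δx = 1.
T_4 = (1/2)·[26 + 2·56 + 2·96 + 2·146 + 206] = 414.

414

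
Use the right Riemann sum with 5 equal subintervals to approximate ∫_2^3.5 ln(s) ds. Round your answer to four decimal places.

Δs = (3.5 − 2)/5 = 0.3.
Right endpoints: 2.3, 2.6, 2.9, 3.2, 3.5.
f(2.3) ≈ 0.8329, f(2.6) ≈ 0.9555, f(2.9) ≈ 1.0647, f(3.2) ≈ 1.1632, f(3.5) ≈ 1.2528.
Sum = Δs · [f(2.3) + f(2.6) + f(2.9) + f(3.2) + f(3.5)].
Sum ≈ 1.5807.

1.5807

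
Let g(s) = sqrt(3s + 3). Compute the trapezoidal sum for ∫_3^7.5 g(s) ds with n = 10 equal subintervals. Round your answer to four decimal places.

Δs = (7.5 − 3)/10 = 0.45.
g(3) ≈ 3.4641, g(3.45) ≈ 3.6538, g(3.9) ≈ 3.8341, g(4.35) ≈ 4.0062, g(4.8) ≈ 4.1713, g(5.25) ≈ 4.3301, g(5.7) ≈ 4.4833, g(6.15) ≈ 4.6314, g(6.6) ≈ 4.7749, g(7.05) ≈ 4.9143, g(7.5) ≈ 5.0498.
T_10 = (Δs/2)·[g(s_0) + 2g(s_1) + ... + 2g(s_{9}) + g(s_10)].
Sum ≈ 19.3754.

19.3754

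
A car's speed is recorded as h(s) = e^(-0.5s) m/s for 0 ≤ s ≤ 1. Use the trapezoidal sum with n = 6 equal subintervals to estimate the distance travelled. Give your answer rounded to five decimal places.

Δs = (1 − 0)/6 = 1/6.
h(0) ≈ 1.00000, h(1/6) ≈ 0.92004, h(1/3) ≈ 0.84648, h(0.5) ≈ 0.77880, h(2/3) ≈ 0.71653, h(5/6) ≈ 0.65924, h(1) ≈ 0.60653.
T_6 = (Δs/2)·[h(s_0) + 2h(s_1) + ... + 2h(s_{5}) + h(s_6)].
Sum ≈ 0.78739.

0.78739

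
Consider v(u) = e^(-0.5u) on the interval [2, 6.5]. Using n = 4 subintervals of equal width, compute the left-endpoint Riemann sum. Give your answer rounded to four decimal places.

Δu = (6.5 − 2)/4 = 1.125.
Left endpoints: 2, 3.125, 4.25, 5.375.
v(2) ≈ 0.3679, v(3.125) ≈ 0.2096, v(4.25) ≈ 0.1194, v(5.375) ≈ 0.0681.
Sum = Δu · [v(2) + v(3.125) + v(4.25) + v(5.375)].
Sum ≈ 0.8606.

0.8606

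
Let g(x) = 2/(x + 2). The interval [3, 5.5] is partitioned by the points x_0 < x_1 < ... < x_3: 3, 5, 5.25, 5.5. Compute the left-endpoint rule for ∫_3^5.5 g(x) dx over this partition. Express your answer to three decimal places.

Subinterval widths: 2, 0.25, 0.25.
Left endpoints: 3, 5, 5.25.
g(3) = 0.4, g(5) = 2/7, g(5.25) = 8/29.
Sum = Σ Δx_i · g(x_i).
Sum ≈ 0.940.

0.940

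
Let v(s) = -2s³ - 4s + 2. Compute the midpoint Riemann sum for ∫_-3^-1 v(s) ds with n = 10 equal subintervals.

59.92

Δs = (-1 − (-3))/10 = 0.2.
Midpoints: -2.9, -2.7, -2.5, -2.3, -2.1, -1.9, -1.7, -1.5, -1.3, -1.1.
v(-2.9) = 62.378, v(-2.7) = 52.166, v(-2.5) = 43.25, v(-2.3) = 35.534, v(-2.1) = 28.922, v(-1.9) = 23.318, v(-1.7) = 18.626, v(-1.5) = 14.75, v(-1.3) = 11.594, v(-1.1) = 9.062.
Sum = Δs · [v(-2.9) + v(-2.7) + v(-2.5) + ...].
Sum = 59.92.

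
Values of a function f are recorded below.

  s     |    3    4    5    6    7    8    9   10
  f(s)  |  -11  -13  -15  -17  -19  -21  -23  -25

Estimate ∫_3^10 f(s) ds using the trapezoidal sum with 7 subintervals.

Δs = 1.
T_7 = (1/2)·[(-11) + 2·(-13) + 2·(-15) + 2·(-17) + 2·(-19) + 2·(-21) + 2·(-23) + (-25)] = -126.

-126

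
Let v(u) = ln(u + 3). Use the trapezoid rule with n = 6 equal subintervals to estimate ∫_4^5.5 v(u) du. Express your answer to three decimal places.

Δu = (5.5 − 4)/6 = 0.25.
v(4) ≈ 1.946, v(4.25) ≈ 1.981, v(4.5) ≈ 2.015, v(4.75) ≈ 2.048, v(5) ≈ 2.079, v(5.25) ≈ 2.110, v(5.5) ≈ 2.140.
T_6 = (Δu/2)·[v(u_0) + 2v(u_1) + ... + 2v(u_{5}) + v(u_6)].
Sum ≈ 3.069.

3.069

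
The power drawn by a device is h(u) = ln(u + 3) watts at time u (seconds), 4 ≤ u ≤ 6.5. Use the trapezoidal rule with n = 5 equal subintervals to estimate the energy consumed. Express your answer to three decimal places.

5.265

Δu = (6.5 − 4)/5 = 0.5.
h(4) ≈ 1.946, h(4.5) ≈ 2.015, h(5) ≈ 2.079, h(5.5) ≈ 2.140, h(6) ≈ 2.197, h(6.5) ≈ 2.251.
T_5 = (Δu/2)·[h(u_0) + 2h(u_1) + ... + 2h(u_{4}) + h(u_5)].
Sum ≈ 5.265.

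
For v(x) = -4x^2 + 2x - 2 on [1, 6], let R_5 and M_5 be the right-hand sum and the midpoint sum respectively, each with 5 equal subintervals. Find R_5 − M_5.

-70

R_5 = -330.
M_5 = -260.
R_5 − M_5 = -70.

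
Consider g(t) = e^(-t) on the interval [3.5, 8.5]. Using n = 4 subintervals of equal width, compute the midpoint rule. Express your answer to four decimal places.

0.0281

Δt = (8.5 − 3.5)/4 = 1.25.
Midpoints: 4.125, 5.375, 6.625, 7.875.
g(4.125) ≈ 0.0162, g(5.375) ≈ 0.0046, g(6.625) ≈ 0.0013, g(7.875) ≈ 0.0004.
Sum = Δt · [g(4.125) + g(5.375) + g(6.625) + g(7.875)].
Sum ≈ 0.0281.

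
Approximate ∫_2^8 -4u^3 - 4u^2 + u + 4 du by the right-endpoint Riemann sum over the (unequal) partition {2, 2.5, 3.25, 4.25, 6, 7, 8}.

-6136.296875

Subinterval widths: 0.5, 0.75, 1, 1.75, 1, 1.
Right endpoints: 2.5, 3.25, 4.25, 6, 7, 8.
f(2.5) = -81, f(3.25) = -172.3125, f(4.25) = -371.0625, f(6) = -998, f(7) = -1557, f(8) = -2292.
Sum = Σ Δu_i · f(u_i).
Sum = -6136.296875.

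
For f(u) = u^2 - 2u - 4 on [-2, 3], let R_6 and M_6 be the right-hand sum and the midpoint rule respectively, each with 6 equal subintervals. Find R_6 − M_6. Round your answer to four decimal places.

R_6 ≈ -14.837963.
M_6 ≈ -13.622685.
R_6 − M_6 ≈ -1.2153.

-1.2153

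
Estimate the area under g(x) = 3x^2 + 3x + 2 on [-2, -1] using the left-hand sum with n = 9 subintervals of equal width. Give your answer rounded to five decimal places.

4.83951

Δx = (-1 − (-2))/9 = 1/9.
Left endpoints: -2, -17/9, -16/9, -5/3, -14/9, -13/9, -4/3, -11/9, -10/9.
g(-2) = 8, g(-17/9) = 190/27, g(-16/9) = 166/27, g(-5/3) = 16/3, g(-14/9) = 124/27, g(-13/9) = 106/27, g(-4/3) = 10/3, g(-11/9) = 76/27, g(-10/9) = 64/27.
Sum = Δx · [g(-2) + g(-17/9) + g(-16/9) + ...].
Sum ≈ 4.83951.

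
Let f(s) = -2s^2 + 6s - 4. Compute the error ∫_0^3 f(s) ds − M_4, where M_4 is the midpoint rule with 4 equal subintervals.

Exact integral: ∫_0^3 f(s) ds = -3.
M_4 = -2.71875.
Error = -3 − (-2.71875) = -0.28125.

-0.28125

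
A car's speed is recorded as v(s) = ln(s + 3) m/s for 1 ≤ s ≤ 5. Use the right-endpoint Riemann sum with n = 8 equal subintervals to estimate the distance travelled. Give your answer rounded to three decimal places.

Δs = (5 − 1)/8 = 0.5.
Right endpoints: 1.5, 2, 2.5, 3, 3.5, 4, 4.5, 5.
v(1.5) ≈ 1.504, v(2) ≈ 1.609, v(2.5) ≈ 1.705, v(3) ≈ 1.792, v(3.5) ≈ 1.872, v(4) ≈ 1.946, v(4.5) ≈ 2.015, v(5) ≈ 2.079.
Sum = Δs · [v(1.5) + v(2) + v(2.5) + ...].
Sum ≈ 7.261.

7.261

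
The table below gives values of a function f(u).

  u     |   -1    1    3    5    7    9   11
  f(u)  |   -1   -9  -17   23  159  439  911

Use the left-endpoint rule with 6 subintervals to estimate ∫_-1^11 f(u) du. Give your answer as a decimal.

Δu = 2.
Sum = 2·[(-1) + (-9) + (-17) + 23 + 159 + 439] = 1188.

1188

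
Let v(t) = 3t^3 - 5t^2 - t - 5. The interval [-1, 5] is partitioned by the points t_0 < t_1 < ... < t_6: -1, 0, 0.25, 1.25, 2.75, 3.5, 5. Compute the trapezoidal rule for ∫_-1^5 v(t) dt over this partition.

Subinterval widths: 1, 0.25, 1, 1.5, 0.75, 1.5.
v(-1) = -12, v(0) = -5, v(0.25) = -5.515625, v(1.25) = -8.203125, v(2.75) = 16.828125, v(3.5) = 58.875, v(5) = 240.
On each subinterval the trapezoid contributes (Δt_i/2)·[v(t_{i-1}) + v(t_i)].
Sum = 242.33984375.

242.33984375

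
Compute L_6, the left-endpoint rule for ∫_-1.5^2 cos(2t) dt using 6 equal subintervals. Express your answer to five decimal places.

-0.37021

Δt = (2 − (-1.5))/6 = 7/12.
Left endpoints: -1.5, -11/12, -1/3, 0.25, 5/6, 17/12.
f(-1.5) ≈ -0.98999, f(-11/12) ≈ -0.25953, f(-1/3) ≈ 0.78589, f(0.25) ≈ 0.87758, f(5/6) ≈ -0.09572, f(17/12) ≈ -0.95286.
Sum = Δt · [f(-1.5) + f(-11/12) + f(-1/3) + ...].
Sum ≈ -0.37021.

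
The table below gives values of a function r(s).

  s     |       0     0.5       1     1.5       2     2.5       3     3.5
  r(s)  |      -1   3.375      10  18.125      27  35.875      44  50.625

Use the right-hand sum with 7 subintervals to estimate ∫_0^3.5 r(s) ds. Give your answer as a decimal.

Δs = 0.5.
Sum = 0.5·[3.375 + 10 + 18.125 + 27 + 35.875 + 44 + 50.625] = 94.5.

94.5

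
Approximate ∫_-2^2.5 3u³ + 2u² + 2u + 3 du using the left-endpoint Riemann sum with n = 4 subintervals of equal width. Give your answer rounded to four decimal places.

5.3701

Δu = (2.5 − (-2))/4 = 1.125.
Left endpoints: -2, -0.875, 0.25, 1.375.
f(-2) = -17, f(-0.875) = 395/512, f(0.25) = 3.671875, f(1.375) = 8873/512.
Sum = Δu · [f(-2) + f(-0.875) + f(0.25) + f(1.375)].
Sum ≈ 5.3701.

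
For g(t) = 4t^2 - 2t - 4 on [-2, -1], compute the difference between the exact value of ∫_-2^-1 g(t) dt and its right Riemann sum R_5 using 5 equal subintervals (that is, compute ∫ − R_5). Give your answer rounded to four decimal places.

1.3733

Exact integral: ∫_-2^-1 g(t) dt ≈ 8.333333.
R_5 = 6.96.
Error ≈ 8.333333 − 6.96 ≈ 1.3733.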